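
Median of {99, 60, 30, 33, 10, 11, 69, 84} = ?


Sorted: 10, 11, 30, 33, 60, 69, 84, 99
n = 8 (even)
Middle values: 33 and 60
Median = (33+60)/2 = 46.5000

Median = 46.5000


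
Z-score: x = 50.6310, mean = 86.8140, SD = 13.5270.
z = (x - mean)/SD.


z = (50.6310 - 86.8140)/13.5270
= -36.1830/13.5270
= -2.6749

z = -2.6749


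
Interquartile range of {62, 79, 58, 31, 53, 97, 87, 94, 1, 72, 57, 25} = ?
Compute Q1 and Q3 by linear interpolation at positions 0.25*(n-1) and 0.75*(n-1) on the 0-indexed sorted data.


Sorted: 1, 25, 31, 53, 57, 58, 62, 72, 79, 87, 94, 97
Q1 (25th %ile) = 47.5000
Q3 (75th %ile) = 81.0000
IQR = 81.0000 - 47.5000 = 33.5000

IQR = 33.5000


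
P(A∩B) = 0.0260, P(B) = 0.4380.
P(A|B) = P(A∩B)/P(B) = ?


P(A|B) = 0.0260/0.4380 = 0.0594

P(A|B) = 0.0594


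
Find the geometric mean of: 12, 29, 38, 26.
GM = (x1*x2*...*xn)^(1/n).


Product = 12 × 29 × 38 × 26 = 343824
GM = 343824^(1/4) = 24.2150

GM = 24.2150


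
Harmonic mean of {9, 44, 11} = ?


Sum of reciprocals = 1/9 + 1/44 + 1/11 = 0.224747
HM = 3/0.224747 = 13.3483

HM = 13.3483


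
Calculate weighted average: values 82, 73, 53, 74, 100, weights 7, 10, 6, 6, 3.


Numerator = 82*7 + 73*10 + 53*6 + 74*6 + 100*3 = 2366
Denominator = 7 + 10 + 6 + 6 + 3 = 32
WM = 2366/32 = 73.9375

WM = 73.9375


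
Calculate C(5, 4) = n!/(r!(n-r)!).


C(5,4) = 5!/(4! × 1!)
= 120/(24 × 1)
= 5

C(5,4) = 5


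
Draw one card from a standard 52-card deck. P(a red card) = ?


26 red cards in 52 cards
P = 26/52 = 0.5000

P = 0.5000


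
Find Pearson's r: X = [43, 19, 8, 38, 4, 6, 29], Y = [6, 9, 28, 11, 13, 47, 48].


Mean X = 21.0000, Mean Y = 23.1429
SD X = 14.755144, SD Y = 16.711233
Cov = -86.428571
r = -86.428571/(14.755144*16.711233) = -0.3505

r = -0.3505


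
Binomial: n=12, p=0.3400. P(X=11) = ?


C(12,11) = 12
p^11 = 7.018884e-06
(1-p)^1 = 0.660000
P = 12 * 7.018884e-06 * 0.660000 = 5.5590e-05

P(X=11) = 5.5590e-05


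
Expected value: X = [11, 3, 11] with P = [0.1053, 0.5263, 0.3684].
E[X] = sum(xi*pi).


E[X] = 11*0.1053 + 3*0.5263 + 11*0.3684
= 1.1583 + 1.5789 + 4.0524
= 6.7896

E[X] = 6.7896


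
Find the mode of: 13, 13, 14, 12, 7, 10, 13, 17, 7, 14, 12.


Frequencies: 7:2, 10:1, 12:2, 13:3, 14:2, 17:1
Max frequency = 3
Mode = 13

Mode = 13


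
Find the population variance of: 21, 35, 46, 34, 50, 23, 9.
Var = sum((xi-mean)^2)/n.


Mean = 31.1429
Squared deviations: 102.8776, 14.8776, 220.7347, 8.1633, 355.5918, 66.3061, 490.3061
Sum = 1258.8571
Variance = 1258.8571/7 = 179.8367

Variance = 179.8367


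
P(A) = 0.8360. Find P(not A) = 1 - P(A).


P(not A) = 1 - 0.8360 = 0.1640

P(not A) = 0.1640


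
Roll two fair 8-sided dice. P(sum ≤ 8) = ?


Total outcomes = 8×8 = 64
Favorable (sum ≤ 8): 28
P = 28/64 = 0.4375

P = 0.4375


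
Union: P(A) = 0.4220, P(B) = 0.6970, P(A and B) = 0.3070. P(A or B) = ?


P(A∪B) = 0.4220 + 0.6970 - 0.3070
= 1.1190 - 0.3070
= 0.8120

P(A∪B) = 0.8120


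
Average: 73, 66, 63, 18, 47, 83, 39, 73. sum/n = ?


Sum = 73 + 66 + 63 + 18 + 47 + 83 + 39 + 73 = 462
n = 8
Mean = 462/8 = 57.7500

Mean = 57.7500


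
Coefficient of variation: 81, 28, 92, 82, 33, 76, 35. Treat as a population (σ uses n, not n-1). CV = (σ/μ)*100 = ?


Mean = 61.0000
SD = 25.5678
CV = (25.5678/61.0000)*100 = 41.9145%

CV = 41.9145%


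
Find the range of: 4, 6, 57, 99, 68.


Max = 99, Min = 4
Range = 99 - 4 = 95

Range = 95


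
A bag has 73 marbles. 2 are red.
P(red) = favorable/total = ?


P = 2/73 = 0.0274

P = 0.0274


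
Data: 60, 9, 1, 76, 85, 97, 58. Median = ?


Sorted: 1, 9, 58, 60, 76, 85, 97
n = 7 (odd)
Middle value = 60

Median = 60


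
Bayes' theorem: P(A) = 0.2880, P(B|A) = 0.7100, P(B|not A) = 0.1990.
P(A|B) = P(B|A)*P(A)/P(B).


P(B) = P(B|A)*P(A) + P(B|A')*P(A')
= 0.7100*0.2880 + 0.1990*0.7120
= 0.204480 + 0.141688 = 0.346168
P(A|B) = 0.204480/0.346168 = 0.5907

P(A|B) = 0.5907


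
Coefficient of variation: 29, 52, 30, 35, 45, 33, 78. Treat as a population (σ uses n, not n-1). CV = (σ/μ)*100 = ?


Mean = 43.1429
SD = 16.2078
CV = (16.2078/43.1429)*100 = 37.5678%

CV = 37.5678%


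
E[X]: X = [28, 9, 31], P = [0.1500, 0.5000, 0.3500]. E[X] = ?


E[X] = 28*0.1500 + 9*0.5000 + 31*0.3500
= 4.2000 + 4.5000 + 10.8500
= 19.5500

E[X] = 19.5500


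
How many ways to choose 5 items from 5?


C(5,5) = 5!/(5! × 0!)
= 120/(120 × 1)
= 1

C(5,5) = 1


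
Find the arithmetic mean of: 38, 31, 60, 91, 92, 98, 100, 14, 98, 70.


Sum = 38 + 31 + 60 + 91 + 92 + 98 + 100 + 14 + 98 + 70 = 692
n = 10
Mean = 692/10 = 69.2000

Mean = 69.2000


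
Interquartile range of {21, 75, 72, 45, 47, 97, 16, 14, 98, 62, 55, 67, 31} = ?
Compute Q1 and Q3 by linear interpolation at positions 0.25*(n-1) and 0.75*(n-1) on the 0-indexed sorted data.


Sorted: 14, 16, 21, 31, 45, 47, 55, 62, 67, 72, 75, 97, 98
Q1 (25th %ile) = 31.0000
Q3 (75th %ile) = 72.0000
IQR = 72.0000 - 31.0000 = 41.0000

IQR = 41.0000


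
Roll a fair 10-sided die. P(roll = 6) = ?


Favorable outcomes (roll = 6): 1
Total outcomes = 10
P = 1/10 = 0.1000

P = 0.1000


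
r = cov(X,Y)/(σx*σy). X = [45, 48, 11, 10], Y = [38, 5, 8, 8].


Mean X = 28.5000, Mean Y = 14.7500
SD X = 18.034689, SD Y = 13.479151
Cov = 109.125000
r = 109.125000/(18.034689*13.479151) = 0.4489

r = 0.4489


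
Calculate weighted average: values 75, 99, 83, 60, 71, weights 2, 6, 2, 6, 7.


Numerator = 75*2 + 99*6 + 83*2 + 60*6 + 71*7 = 1767
Denominator = 2 + 6 + 2 + 6 + 7 = 23
WM = 1767/23 = 76.8261

WM = 76.8261


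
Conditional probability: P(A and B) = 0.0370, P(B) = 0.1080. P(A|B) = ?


P(A|B) = 0.0370/0.1080 = 0.3426

P(A|B) = 0.3426


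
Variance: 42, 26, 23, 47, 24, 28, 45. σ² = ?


Mean = 33.5714
Squared deviations: 71.0408, 57.3265, 111.7551, 180.3265, 91.6122, 31.0408, 130.6122
Sum = 673.7143
Variance = 673.7143/7 = 96.2449

Variance = 96.2449


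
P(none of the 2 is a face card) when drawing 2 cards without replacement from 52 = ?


P(no face cards) = (40/52) × (39/51)
= 0.5882

P = 0.5882


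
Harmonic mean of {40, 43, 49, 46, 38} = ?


Sum of reciprocals = 1/40 + 1/43 + 1/49 + 1/46 + 1/38 = 0.116719
HM = 5/0.116719 = 42.8380

HM = 42.8380


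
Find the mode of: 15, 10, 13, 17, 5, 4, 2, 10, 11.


Frequencies: 2:1, 4:1, 5:1, 10:2, 11:1, 13:1, 15:1, 17:1
Max frequency = 2
Mode = 10

Mode = 10


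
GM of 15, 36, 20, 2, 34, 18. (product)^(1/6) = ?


Product = 15 × 36 × 20 × 2 × 34 × 18 = 13219200
GM = 13219200^(1/6) = 15.3769

GM = 15.3769


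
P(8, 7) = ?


P(8,7) = 8!/1!
= 40320/1
= 40320

P(8,7) = 40320


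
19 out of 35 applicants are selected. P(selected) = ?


P = 19/35 = 0.5429

P = 0.5429


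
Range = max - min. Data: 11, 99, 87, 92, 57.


Max = 99, Min = 11
Range = 99 - 11 = 88

Range = 88


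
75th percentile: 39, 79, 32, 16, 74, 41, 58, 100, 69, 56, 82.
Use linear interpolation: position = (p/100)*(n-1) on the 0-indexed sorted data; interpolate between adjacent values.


Sorted: 16, 32, 39, 41, 56, 58, 69, 74, 79, 82, 100
n = 11
Index = 75/100 * 10 = 7.5000
Lower = data[7] = 74, Upper = data[8] = 79
P75 = 74 + 0.5000*(5) = 76.5000

P75 = 76.5000


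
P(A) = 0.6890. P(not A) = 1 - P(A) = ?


P(not A) = 1 - 0.6890 = 0.3110

P(not A) = 0.3110


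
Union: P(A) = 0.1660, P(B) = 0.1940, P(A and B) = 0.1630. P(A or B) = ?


P(A∪B) = 0.1660 + 0.1940 - 0.1630
= 0.3600 - 0.1630
= 0.1970

P(A∪B) = 0.1970


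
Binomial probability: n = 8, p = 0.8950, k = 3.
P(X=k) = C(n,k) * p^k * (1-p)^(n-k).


C(8,3) = 56
p^3 = 0.716917
(1-p)^5 = 1.276282e-05
P = 56 * 0.716917 * 1.276282e-05 = 0.0005

P(X=3) = 0.0005


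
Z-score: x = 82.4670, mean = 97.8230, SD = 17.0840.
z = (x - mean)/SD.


z = (82.4670 - 97.8230)/17.0840
= -15.3560/17.0840
= -0.8989

z = -0.8989


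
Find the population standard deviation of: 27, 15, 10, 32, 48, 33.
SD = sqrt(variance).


Mean = 27.5000
Variance = 155.5833
SD = sqrt(155.5833) = 12.4733

SD = 12.4733


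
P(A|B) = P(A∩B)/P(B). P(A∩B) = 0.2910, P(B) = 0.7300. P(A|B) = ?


P(A|B) = 0.2910/0.7300 = 0.3986

P(A|B) = 0.3986


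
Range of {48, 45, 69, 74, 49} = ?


Max = 74, Min = 45
Range = 74 - 45 = 29

Range = 29


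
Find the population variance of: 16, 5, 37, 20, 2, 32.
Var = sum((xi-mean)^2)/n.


Mean = 18.6667
Squared deviations: 7.1111, 186.7778, 336.1111, 1.7778, 277.7778, 177.7778
Sum = 987.3333
Variance = 987.3333/6 = 164.5556

Variance = 164.5556


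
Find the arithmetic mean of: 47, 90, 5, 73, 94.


Sum = 47 + 90 + 5 + 73 + 94 = 309
n = 5
Mean = 309/5 = 61.8000

Mean = 61.8000


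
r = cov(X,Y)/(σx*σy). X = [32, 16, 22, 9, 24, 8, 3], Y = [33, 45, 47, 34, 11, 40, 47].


Mean X = 16.2857, Mean Y = 36.7143
SD X = 9.542601, SD Y = 11.792422
Cov = -49.204082
r = -49.204082/(9.542601*11.792422) = -0.4373

r = -0.4373


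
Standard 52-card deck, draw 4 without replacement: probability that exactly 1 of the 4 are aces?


Hypergeometric: P(X=1) = C(4,1)·C(48,3) / C(52,4)
= 4 × 17296 / 270725
= 69184/270725 = 0.2556

P = 0.2556


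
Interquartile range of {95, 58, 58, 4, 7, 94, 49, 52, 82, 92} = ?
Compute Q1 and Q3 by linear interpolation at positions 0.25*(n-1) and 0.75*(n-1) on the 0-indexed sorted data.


Sorted: 4, 7, 49, 52, 58, 58, 82, 92, 94, 95
Q1 (25th %ile) = 49.7500
Q3 (75th %ile) = 89.5000
IQR = 89.5000 - 49.7500 = 39.7500

IQR = 39.7500


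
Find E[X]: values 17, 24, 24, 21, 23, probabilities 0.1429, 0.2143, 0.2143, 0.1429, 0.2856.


E[X] = 17*0.1429 + 24*0.2143 + 24*0.2143 + 21*0.1429 + 23*0.2856
= 2.4293 + 5.1432 + 5.1432 + 3.0009 + 6.5688
= 22.2854

E[X] = 22.2854


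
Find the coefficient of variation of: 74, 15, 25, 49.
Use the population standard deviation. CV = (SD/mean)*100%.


Mean = 40.7500
SD = 22.8295
CV = (22.8295/40.7500)*100 = 56.0234%

CV = 56.0234%


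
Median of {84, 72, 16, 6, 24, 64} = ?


Sorted: 6, 16, 24, 64, 72, 84
n = 6 (even)
Middle values: 24 and 64
Median = (24+64)/2 = 44.0000

Median = 44.0000


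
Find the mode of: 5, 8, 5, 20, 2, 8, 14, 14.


Frequencies: 2:1, 5:2, 8:2, 14:2, 20:1
Max frequency = 2
Mode = 5, 8, 14

Mode = 5, 8, 14


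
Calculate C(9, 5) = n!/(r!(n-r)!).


C(9,5) = 9!/(5! × 4!)
= 362880/(120 × 24)
= 126

C(9,5) = 126


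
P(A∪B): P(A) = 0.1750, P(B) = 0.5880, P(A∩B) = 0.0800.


P(A∪B) = 0.1750 + 0.5880 - 0.0800
= 0.7630 - 0.0800
= 0.6830

P(A∪B) = 0.6830


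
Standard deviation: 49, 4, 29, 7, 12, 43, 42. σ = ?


Mean = 26.5714
Variance = 303.1020
SD = sqrt(303.1020) = 17.4098

SD = 17.4098


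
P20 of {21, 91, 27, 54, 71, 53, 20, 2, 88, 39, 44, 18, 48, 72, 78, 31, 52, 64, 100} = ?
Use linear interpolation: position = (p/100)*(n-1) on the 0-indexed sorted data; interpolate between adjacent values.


Sorted: 2, 18, 20, 21, 27, 31, 39, 44, 48, 52, 53, 54, 64, 71, 72, 78, 88, 91, 100
n = 19
Index = 20/100 * 18 = 3.6000
Lower = data[3] = 21, Upper = data[4] = 27
P20 = 21 + 0.6000*(6) = 24.6000

P20 = 24.6000


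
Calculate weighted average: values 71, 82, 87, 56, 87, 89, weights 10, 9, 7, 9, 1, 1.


Numerator = 71*10 + 82*9 + 87*7 + 56*9 + 87*1 + 89*1 = 2737
Denominator = 10 + 9 + 7 + 9 + 1 + 1 = 37
WM = 2737/37 = 73.9730

WM = 73.9730


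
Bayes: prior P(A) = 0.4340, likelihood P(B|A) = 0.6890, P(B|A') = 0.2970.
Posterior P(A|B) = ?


P(B) = P(B|A)*P(A) + P(B|A')*P(A')
= 0.6890*0.4340 + 0.2970*0.5660
= 0.299026 + 0.168102 = 0.467128
P(A|B) = 0.299026/0.467128 = 0.6401

P(A|B) = 0.6401


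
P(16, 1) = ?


P(16,1) = 16!/15!
= 20922789888000/1307674368000
= 16

P(16,1) = 16


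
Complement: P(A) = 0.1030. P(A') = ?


P(not A) = 1 - 0.1030 = 0.8970

P(not A) = 0.8970


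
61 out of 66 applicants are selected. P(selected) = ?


P = 61/66 = 0.9242

P = 0.9242


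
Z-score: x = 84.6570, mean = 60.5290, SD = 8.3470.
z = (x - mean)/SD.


z = (84.6570 - 60.5290)/8.3470
= 24.1280/8.3470
= 2.8906

z = 2.8906


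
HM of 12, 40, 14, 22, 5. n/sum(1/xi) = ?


Sum of reciprocals = 1/12 + 1/40 + 1/14 + 1/22 + 1/5 = 0.425216
HM = 5/0.425216 = 11.7587

HM = 11.7587


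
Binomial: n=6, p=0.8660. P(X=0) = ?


C(6,0) = 1
p^0 = 1.000000
(1-p)^6 = 5.789336e-06
P = 1 * 1.000000 * 5.789336e-06 = 5.7893e-06

P(X=0) = 5.7893e-06


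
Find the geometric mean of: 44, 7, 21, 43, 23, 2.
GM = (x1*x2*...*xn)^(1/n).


Product = 44 × 7 × 21 × 43 × 23 × 2 = 12793704
GM = 12793704^(1/6) = 15.2932

GM = 15.2932


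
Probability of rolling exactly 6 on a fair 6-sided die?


Favorable outcomes (roll = 6): 1
Total outcomes = 6
P = 1/6 = 0.1667

P = 0.1667


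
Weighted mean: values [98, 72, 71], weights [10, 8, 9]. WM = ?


Numerator = 98*10 + 72*8 + 71*9 = 2195
Denominator = 10 + 8 + 9 = 27
WM = 2195/27 = 81.2963

WM = 81.2963


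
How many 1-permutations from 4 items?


P(4,1) = 4!/3!
= 24/6
= 4

P(4,1) = 4


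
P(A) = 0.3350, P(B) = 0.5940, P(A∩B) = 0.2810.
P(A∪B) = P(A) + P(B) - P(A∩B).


P(A∪B) = 0.3350 + 0.5940 - 0.2810
= 0.9290 - 0.2810
= 0.6480

P(A∪B) = 0.6480


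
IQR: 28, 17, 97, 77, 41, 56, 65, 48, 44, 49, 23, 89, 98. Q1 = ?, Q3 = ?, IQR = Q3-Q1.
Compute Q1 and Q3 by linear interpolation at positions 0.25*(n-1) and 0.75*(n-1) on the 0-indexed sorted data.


Sorted: 17, 23, 28, 41, 44, 48, 49, 56, 65, 77, 89, 97, 98
Q1 (25th %ile) = 41.0000
Q3 (75th %ile) = 77.0000
IQR = 77.0000 - 41.0000 = 36.0000

IQR = 36.0000


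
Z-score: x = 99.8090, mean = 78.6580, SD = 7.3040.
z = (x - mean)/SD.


z = (99.8090 - 78.6580)/7.3040
= 21.1510/7.3040
= 2.8958

z = 2.8958


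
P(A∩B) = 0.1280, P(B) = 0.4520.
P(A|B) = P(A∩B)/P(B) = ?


P(A|B) = 0.1280/0.4520 = 0.2832

P(A|B) = 0.2832


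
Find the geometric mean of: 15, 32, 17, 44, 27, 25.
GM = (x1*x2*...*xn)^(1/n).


Product = 15 × 32 × 17 × 44 × 27 × 25 = 242352000
GM = 242352000^(1/6) = 24.9694

GM = 24.9694


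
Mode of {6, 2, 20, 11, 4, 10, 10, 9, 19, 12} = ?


Frequencies: 2:1, 4:1, 6:1, 9:1, 10:2, 11:1, 12:1, 19:1, 20:1
Max frequency = 2
Mode = 10

Mode = 10


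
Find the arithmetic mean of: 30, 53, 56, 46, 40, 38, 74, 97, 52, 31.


Sum = 30 + 53 + 56 + 46 + 40 + 38 + 74 + 97 + 52 + 31 = 517
n = 10
Mean = 517/10 = 51.7000

Mean = 51.7000


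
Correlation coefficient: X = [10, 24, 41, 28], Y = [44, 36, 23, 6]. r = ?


Mean X = 25.7500, Mean Y = 27.2500
SD X = 11.053845, SD Y = 14.376630
Cov = -97.937500
r = -97.937500/(11.053845*14.376630) = -0.6163

r = -0.6163


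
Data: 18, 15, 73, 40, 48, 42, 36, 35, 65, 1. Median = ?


Sorted: 1, 15, 18, 35, 36, 40, 42, 48, 65, 73
n = 10 (even)
Middle values: 36 and 40
Median = (36+40)/2 = 38.0000

Median = 38.0000


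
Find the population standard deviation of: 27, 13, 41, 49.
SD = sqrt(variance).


Mean = 32.5000
Variance = 188.7500
SD = sqrt(188.7500) = 13.7386

SD = 13.7386


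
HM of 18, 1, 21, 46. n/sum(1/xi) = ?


Sum of reciprocals = 1/18 + 1/1 + 1/21 + 1/46 = 1.124914
HM = 4/1.124914 = 3.5558

HM = 3.5558


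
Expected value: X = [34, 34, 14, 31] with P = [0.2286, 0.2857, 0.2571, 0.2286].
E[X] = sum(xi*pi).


E[X] = 34*0.2286 + 34*0.2857 + 14*0.2571 + 31*0.2286
= 7.7724 + 9.7138 + 3.5994 + 7.0866
= 28.1722

E[X] = 28.1722


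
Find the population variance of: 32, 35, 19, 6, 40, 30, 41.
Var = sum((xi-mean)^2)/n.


Mean = 29.0000
Squared deviations: 9.0000, 36.0000, 100.0000, 529.0000, 121.0000, 1.0000, 144.0000
Sum = 940.0000
Variance = 940.0000/7 = 134.2857

Variance = 134.2857


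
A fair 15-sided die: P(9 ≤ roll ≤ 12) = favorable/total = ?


Favorable outcomes (9 ≤ roll ≤ 12): 4
Total outcomes = 15
P = 4/15 = 0.2667

P = 0.2667


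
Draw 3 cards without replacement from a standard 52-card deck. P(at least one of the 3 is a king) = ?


P(at least one) = 1 - P(none)
P(none) = (48/52) × (47/51) × (46/50) = 0.782624
P(at least one) = 1 - 0.782624 = 0.2174

P = 0.2174


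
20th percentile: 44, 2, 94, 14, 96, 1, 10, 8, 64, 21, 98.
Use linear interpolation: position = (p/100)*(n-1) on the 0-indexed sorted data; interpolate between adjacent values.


Sorted: 1, 2, 8, 10, 14, 21, 44, 64, 94, 96, 98
n = 11
Index = 20/100 * 10 = 2.0000
Lower = data[2] = 8, Upper = data[3] = 10
P20 = 8 + 0*(2) = 8.0000

P20 = 8.0000


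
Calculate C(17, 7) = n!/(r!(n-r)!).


C(17,7) = 17!/(7! × 10!)
= 355687428096000/(5040 × 3628800)
= 19448

C(17,7) = 19448


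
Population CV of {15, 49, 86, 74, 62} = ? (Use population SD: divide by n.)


Mean = 57.2000
SD = 24.4246
CV = (24.4246/57.2000)*100 = 42.7003%

CV = 42.7003%


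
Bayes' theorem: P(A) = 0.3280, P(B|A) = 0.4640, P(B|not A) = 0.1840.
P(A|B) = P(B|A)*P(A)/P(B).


P(B) = P(B|A)*P(A) + P(B|A')*P(A')
= 0.4640*0.3280 + 0.1840*0.6720
= 0.152192 + 0.123648 = 0.275840
P(A|B) = 0.152192/0.275840 = 0.5517

P(A|B) = 0.5517


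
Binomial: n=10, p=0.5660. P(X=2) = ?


C(10,2) = 45
p^2 = 0.320356
(1-p)^8 = 0.001259
P = 45 * 0.320356 * 0.001259 = 0.0181

P(X=2) = 0.0181


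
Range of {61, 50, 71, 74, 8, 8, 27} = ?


Max = 74, Min = 8
Range = 74 - 8 = 66

Range = 66


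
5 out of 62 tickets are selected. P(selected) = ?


P = 5/62 = 0.0806

P = 0.0806


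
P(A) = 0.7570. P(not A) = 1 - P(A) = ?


P(not A) = 1 - 0.7570 = 0.2430

P(not A) = 0.2430


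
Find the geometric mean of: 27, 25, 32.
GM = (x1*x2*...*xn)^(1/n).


Product = 27 × 25 × 32 = 21600
GM = 21600^(1/3) = 27.8495

GM = 27.8495


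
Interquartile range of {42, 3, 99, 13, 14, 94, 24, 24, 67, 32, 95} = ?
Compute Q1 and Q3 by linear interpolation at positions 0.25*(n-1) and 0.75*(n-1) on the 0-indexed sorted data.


Sorted: 3, 13, 14, 24, 24, 32, 42, 67, 94, 95, 99
Q1 (25th %ile) = 19.0000
Q3 (75th %ile) = 80.5000
IQR = 80.5000 - 19.0000 = 61.5000

IQR = 61.5000


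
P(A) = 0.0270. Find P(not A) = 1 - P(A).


P(not A) = 1 - 0.0270 = 0.9730

P(not A) = 0.9730


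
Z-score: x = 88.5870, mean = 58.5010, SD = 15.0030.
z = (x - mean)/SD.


z = (88.5870 - 58.5010)/15.0030
= 30.0860/15.0030
= 2.0053

z = 2.0053


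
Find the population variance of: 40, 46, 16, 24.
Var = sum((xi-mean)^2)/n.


Mean = 31.5000
Squared deviations: 72.2500, 210.2500, 240.2500, 56.2500
Sum = 579.0000
Variance = 579.0000/4 = 144.7500

Variance = 144.7500


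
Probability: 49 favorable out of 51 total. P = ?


P = 49/51 = 0.9608

P = 0.9608


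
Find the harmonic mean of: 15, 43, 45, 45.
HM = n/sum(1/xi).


Sum of reciprocals = 1/15 + 1/43 + 1/45 + 1/45 = 0.134367
HM = 4/0.134367 = 29.7692

HM = 29.7692


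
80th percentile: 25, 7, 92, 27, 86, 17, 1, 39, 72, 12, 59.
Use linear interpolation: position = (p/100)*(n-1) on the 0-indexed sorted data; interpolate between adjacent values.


Sorted: 1, 7, 12, 17, 25, 27, 39, 59, 72, 86, 92
n = 11
Index = 80/100 * 10 = 8.0000
Lower = data[8] = 72, Upper = data[9] = 86
P80 = 72 + 0*(14) = 72.0000

P80 = 72.0000


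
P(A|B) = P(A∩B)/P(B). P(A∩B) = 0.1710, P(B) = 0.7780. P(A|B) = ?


P(A|B) = 0.1710/0.7780 = 0.2198

P(A|B) = 0.2198


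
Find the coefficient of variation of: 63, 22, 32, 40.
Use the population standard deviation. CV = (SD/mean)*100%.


Mean = 39.2500
SD = 15.1224
CV = (15.1224/39.2500)*100 = 38.5285%

CV = 38.5285%


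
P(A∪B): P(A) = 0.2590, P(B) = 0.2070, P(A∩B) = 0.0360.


P(A∪B) = 0.2590 + 0.2070 - 0.0360
= 0.4660 - 0.0360
= 0.4300

P(A∪B) = 0.4300


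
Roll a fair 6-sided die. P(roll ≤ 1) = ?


Favorable outcomes (roll ≤ 1): 1
Total outcomes = 6
P = 1/6 = 0.1667

P = 0.1667


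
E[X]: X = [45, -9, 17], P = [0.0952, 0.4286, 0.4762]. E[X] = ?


E[X] = 45*0.0952 - 9*0.4286 + 17*0.4762
= 4.2840 - 3.8574 + 8.0954
= 8.5220

E[X] = 8.5220


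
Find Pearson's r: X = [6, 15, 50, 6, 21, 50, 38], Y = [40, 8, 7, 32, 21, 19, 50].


Mean X = 26.5714, Mean Y = 25.2857
SD X = 17.887403, SD Y = 14.944796
Cov = -72.877551
r = -72.877551/(17.887403*14.944796) = -0.2726

r = -0.2726


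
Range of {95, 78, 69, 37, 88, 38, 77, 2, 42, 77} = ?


Max = 95, Min = 2
Range = 95 - 2 = 93

Range = 93


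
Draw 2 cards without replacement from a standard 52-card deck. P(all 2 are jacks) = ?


P(all jacks) = (4/52) × (3/51)
= 0.0045

P = 0.0045


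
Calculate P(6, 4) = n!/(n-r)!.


P(6,4) = 6!/2!
= 720/2
= 360

P(6,4) = 360


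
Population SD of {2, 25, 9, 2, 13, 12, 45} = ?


Mean = 15.4286
Variance = 197.9592
SD = sqrt(197.9592) = 14.0698

SD = 14.0698


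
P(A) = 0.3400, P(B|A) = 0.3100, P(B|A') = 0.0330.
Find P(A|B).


P(B) = P(B|A)*P(A) + P(B|A')*P(A')
= 0.3100*0.3400 + 0.0330*0.6600
= 0.105400 + 0.021780 = 0.127180
P(A|B) = 0.105400/0.127180 = 0.8287

P(A|B) = 0.8287


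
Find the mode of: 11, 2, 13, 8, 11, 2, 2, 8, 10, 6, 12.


Frequencies: 2:3, 6:1, 8:2, 10:1, 11:2, 12:1, 13:1
Max frequency = 3
Mode = 2

Mode = 2


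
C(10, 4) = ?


C(10,4) = 10!/(4! × 6!)
= 3628800/(24 × 720)
= 210

C(10,4) = 210


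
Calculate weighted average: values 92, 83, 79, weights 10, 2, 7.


Numerator = 92*10 + 83*2 + 79*7 = 1639
Denominator = 10 + 2 + 7 = 19
WM = 1639/19 = 86.2632

WM = 86.2632


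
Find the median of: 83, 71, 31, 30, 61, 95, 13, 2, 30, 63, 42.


Sorted: 2, 13, 30, 30, 31, 42, 61, 63, 71, 83, 95
n = 11 (odd)
Middle value = 42

Median = 42


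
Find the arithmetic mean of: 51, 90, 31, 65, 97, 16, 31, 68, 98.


Sum = 51 + 90 + 31 + 65 + 97 + 16 + 31 + 68 + 98 = 547
n = 9
Mean = 547/9 = 60.7778

Mean = 60.7778


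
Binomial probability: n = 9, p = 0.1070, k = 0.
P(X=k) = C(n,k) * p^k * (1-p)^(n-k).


C(9,0) = 1
p^0 = 1.000000
(1-p)^9 = 0.361130
P = 1 * 1.000000 * 0.361130 = 0.3611

P(X=0) = 0.3611


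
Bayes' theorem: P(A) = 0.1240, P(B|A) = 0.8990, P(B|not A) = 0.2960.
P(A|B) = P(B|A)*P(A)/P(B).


P(B) = P(B|A)*P(A) + P(B|A')*P(A')
= 0.8990*0.1240 + 0.2960*0.8760
= 0.111476 + 0.259296 = 0.370772
P(A|B) = 0.111476/0.370772 = 0.3007

P(A|B) = 0.3007


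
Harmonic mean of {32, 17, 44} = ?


Sum of reciprocals = 1/32 + 1/17 + 1/44 = 0.112801
HM = 3/0.112801 = 26.5956

HM = 26.5956


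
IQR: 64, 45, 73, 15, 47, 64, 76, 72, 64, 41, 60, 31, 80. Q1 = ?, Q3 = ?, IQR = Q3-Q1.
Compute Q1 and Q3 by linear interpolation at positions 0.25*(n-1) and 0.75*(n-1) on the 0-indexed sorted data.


Sorted: 15, 31, 41, 45, 47, 60, 64, 64, 64, 72, 73, 76, 80
Q1 (25th %ile) = 45.0000
Q3 (75th %ile) = 72.0000
IQR = 72.0000 - 45.0000 = 27.0000

IQR = 27.0000


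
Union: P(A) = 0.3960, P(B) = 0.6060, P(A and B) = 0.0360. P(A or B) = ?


P(A∪B) = 0.3960 + 0.6060 - 0.0360
= 1.0020 - 0.0360
= 0.9660

P(A∪B) = 0.9660


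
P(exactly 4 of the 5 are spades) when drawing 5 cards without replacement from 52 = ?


Hypergeometric: P(X=4) = C(13,4)·C(39,1) / C(52,5)
= 715 × 39 / 2598960
= 27885/2598960 = 0.0107

P = 0.0107


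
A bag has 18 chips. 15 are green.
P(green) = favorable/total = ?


P = 15/18 = 0.8333

P = 0.8333


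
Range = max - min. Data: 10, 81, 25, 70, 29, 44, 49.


Max = 81, Min = 10
Range = 81 - 10 = 71

Range = 71


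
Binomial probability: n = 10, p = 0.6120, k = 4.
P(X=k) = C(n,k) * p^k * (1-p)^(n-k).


C(10,4) = 210
p^4 = 0.140283
(1-p)^6 = 0.003412
P = 210 * 0.140283 * 0.003412 = 0.1005

P(X=4) = 0.1005


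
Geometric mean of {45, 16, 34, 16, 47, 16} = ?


Product = 45 × 16 × 34 × 16 × 47 × 16 = 294543360
GM = 294543360^(1/6) = 25.7944

GM = 25.7944


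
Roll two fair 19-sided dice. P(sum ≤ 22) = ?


Total outcomes = 19×19 = 361
Favorable (sum ≤ 22): 225
P = 225/361 = 0.6233

P = 0.6233


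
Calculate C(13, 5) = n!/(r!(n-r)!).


C(13,5) = 13!/(5! × 8!)
= 6227020800/(120 × 40320)
= 1287

C(13,5) = 1287


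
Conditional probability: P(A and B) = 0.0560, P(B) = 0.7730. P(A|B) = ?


P(A|B) = 0.0560/0.7730 = 0.0724

P(A|B) = 0.0724


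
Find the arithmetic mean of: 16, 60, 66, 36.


Sum = 16 + 60 + 66 + 36 = 178
n = 4
Mean = 178/4 = 44.5000

Mean = 44.5000


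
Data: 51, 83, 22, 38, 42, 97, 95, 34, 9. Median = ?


Sorted: 9, 22, 34, 38, 42, 51, 83, 95, 97
n = 9 (odd)
Middle value = 42

Median = 42


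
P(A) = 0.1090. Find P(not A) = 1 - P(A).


P(not A) = 1 - 0.1090 = 0.8910

P(not A) = 0.8910


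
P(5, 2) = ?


P(5,2) = 5!/3!
= 120/6
= 20

P(5,2) = 20


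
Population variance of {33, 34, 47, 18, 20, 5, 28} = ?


Mean = 26.4286
Squared deviations: 43.1837, 57.3265, 423.1837, 71.0408, 41.3265, 459.1837, 2.4694
Sum = 1097.7143
Variance = 1097.7143/7 = 156.8163

Variance = 156.8163


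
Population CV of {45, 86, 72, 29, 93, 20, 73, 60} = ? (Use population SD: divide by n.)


Mean = 59.7500
SD = 24.6564
CV = (24.6564/59.7500)*100 = 41.2659%

CV = 41.2659%


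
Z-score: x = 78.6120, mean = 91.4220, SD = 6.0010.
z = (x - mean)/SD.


z = (78.6120 - 91.4220)/6.0010
= -12.8100/6.0010
= -2.1346

z = -2.1346


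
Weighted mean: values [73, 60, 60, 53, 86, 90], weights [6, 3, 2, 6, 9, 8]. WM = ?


Numerator = 73*6 + 60*3 + 60*2 + 53*6 + 86*9 + 90*8 = 2550
Denominator = 6 + 3 + 2 + 6 + 9 + 8 = 34
WM = 2550/34 = 75.0000

WM = 75.0000


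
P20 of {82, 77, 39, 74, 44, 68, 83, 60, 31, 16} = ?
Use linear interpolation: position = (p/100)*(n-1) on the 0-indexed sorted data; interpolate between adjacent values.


Sorted: 16, 31, 39, 44, 60, 68, 74, 77, 82, 83
n = 10
Index = 20/100 * 9 = 1.8000
Lower = data[1] = 31, Upper = data[2] = 39
P20 = 31 + 0.8000*(8) = 37.4000

P20 = 37.4000


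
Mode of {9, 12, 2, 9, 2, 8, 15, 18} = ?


Frequencies: 2:2, 8:1, 9:2, 12:1, 15:1, 18:1
Max frequency = 2
Mode = 2, 9

Mode = 2, 9


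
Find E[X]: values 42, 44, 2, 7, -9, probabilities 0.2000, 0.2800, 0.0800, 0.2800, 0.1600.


E[X] = 42*0.2000 + 44*0.2800 + 2*0.0800 + 7*0.2800 - 9*0.1600
= 8.4000 + 12.3200 + 0.1600 + 1.9600 - 1.4400
= 21.4000

E[X] = 21.4000


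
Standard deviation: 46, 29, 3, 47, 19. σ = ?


Mean = 28.8000
Variance = 277.7600
SD = sqrt(277.7600) = 16.6661

SD = 16.6661


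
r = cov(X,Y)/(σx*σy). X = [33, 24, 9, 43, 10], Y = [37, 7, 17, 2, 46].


Mean X = 23.8000, Mean Y = 21.8000
SD X = 13.136209, SD Y = 17.034083
Cov = -101.240000
r = -101.240000/(13.136209*17.034083) = -0.4524

r = -0.4524


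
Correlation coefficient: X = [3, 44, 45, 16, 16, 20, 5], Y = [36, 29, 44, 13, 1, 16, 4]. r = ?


Mean X = 21.2857, Mean Y = 20.4286
SD X = 15.745424, SD Y = 15.088852
Cov = 126.306122
r = 126.306122/(15.745424*15.088852) = 0.5316

r = 0.5316


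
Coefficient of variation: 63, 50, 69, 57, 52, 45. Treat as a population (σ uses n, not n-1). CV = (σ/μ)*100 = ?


Mean = 56.0000
SD = 8.0829
CV = (8.0829/56.0000)*100 = 14.4338%

CV = 14.4338%


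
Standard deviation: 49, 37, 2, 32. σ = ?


Mean = 30.0000
Variance = 299.5000
SD = sqrt(299.5000) = 17.3061

SD = 17.3061


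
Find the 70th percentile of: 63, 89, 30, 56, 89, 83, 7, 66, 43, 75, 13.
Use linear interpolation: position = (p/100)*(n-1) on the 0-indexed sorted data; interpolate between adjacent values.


Sorted: 7, 13, 30, 43, 56, 63, 66, 75, 83, 89, 89
n = 11
Index = 70/100 * 10 = 7.0000
Lower = data[7] = 75, Upper = data[8] = 83
P70 = 75 + 0*(8) = 75.0000

P70 = 75.0000


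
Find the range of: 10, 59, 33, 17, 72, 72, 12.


Max = 72, Min = 10
Range = 72 - 10 = 62

Range = 62


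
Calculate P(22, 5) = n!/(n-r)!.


P(22,5) = 22!/17!
= 1124000727777607680000/355687428096000
= 3160080

P(22,5) = 3160080


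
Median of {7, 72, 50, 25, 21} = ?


Sorted: 7, 21, 25, 50, 72
n = 5 (odd)
Middle value = 25

Median = 25


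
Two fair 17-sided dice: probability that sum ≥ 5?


Total outcomes = 17×17 = 289
Favorable (sum ≥ 5): 283
P = 283/289 = 0.9792

P = 0.9792


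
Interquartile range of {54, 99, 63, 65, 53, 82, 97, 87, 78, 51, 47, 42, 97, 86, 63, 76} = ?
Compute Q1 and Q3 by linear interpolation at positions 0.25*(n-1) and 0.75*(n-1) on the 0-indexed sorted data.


Sorted: 42, 47, 51, 53, 54, 63, 63, 65, 76, 78, 82, 86, 87, 97, 97, 99
Q1 (25th %ile) = 53.7500
Q3 (75th %ile) = 86.2500
IQR = 86.2500 - 53.7500 = 32.5000

IQR = 32.5000


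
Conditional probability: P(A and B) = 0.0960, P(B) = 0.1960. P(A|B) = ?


P(A|B) = 0.0960/0.1960 = 0.4898

P(A|B) = 0.4898


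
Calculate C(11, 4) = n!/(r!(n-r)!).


C(11,4) = 11!/(4! × 7!)
= 39916800/(24 × 5040)
= 330

C(11,4) = 330


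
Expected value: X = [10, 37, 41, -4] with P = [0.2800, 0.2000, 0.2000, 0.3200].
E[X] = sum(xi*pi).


E[X] = 10*0.2800 + 37*0.2000 + 41*0.2000 - 4*0.3200
= 2.8000 + 7.4000 + 8.2000 - 1.2800
= 17.1200

E[X] = 17.1200


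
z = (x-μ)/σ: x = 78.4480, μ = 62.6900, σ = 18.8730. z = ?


z = (78.4480 - 62.6900)/18.8730
= 15.7580/18.8730
= 0.8349

z = 0.8349


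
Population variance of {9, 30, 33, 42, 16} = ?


Mean = 26.0000
Squared deviations: 289.0000, 16.0000, 49.0000, 256.0000, 100.0000
Sum = 710.0000
Variance = 710.0000/5 = 142.0000

Variance = 142.0000


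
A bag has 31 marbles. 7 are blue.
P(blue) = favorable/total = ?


P = 7/31 = 0.2258

P = 0.2258


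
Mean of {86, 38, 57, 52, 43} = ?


Sum = 86 + 38 + 57 + 52 + 43 = 276
n = 5
Mean = 276/5 = 55.2000

Mean = 55.2000


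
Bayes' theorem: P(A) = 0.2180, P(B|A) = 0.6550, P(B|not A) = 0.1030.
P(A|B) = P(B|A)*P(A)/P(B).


P(B) = P(B|A)*P(A) + P(B|A')*P(A')
= 0.6550*0.2180 + 0.1030*0.7820
= 0.142790 + 0.080546 = 0.223336
P(A|B) = 0.142790/0.223336 = 0.6394

P(A|B) = 0.6394


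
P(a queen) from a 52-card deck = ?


4 queens in 52 cards
P = 4/52 = 0.0769

P = 0.0769


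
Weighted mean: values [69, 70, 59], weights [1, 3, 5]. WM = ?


Numerator = 69*1 + 70*3 + 59*5 = 574
Denominator = 1 + 3 + 5 = 9
WM = 574/9 = 63.7778

WM = 63.7778


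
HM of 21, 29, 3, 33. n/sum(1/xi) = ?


Sum of reciprocals = 1/21 + 1/29 + 1/3 + 1/33 = 0.445738
HM = 4/0.445738 = 8.9739

HM = 8.9739


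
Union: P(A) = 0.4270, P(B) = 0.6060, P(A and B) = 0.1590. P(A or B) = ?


P(A∪B) = 0.4270 + 0.6060 - 0.1590
= 1.0330 - 0.1590
= 0.8740

P(A∪B) = 0.8740


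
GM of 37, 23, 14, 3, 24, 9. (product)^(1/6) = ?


Product = 37 × 23 × 14 × 3 × 24 × 9 = 7720272
GM = 7720272^(1/6) = 14.0585

GM = 14.0585


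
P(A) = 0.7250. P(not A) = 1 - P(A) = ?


P(not A) = 1 - 0.7250 = 0.2750

P(not A) = 0.2750


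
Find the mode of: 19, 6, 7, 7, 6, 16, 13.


Frequencies: 6:2, 7:2, 13:1, 16:1, 19:1
Max frequency = 2
Mode = 6, 7

Mode = 6, 7


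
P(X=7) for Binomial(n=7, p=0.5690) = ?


C(7,7) = 1
p^7 = 0.019310
(1-p)^0 = 1.000000
P = 1 * 0.019310 * 1.000000 = 0.0193

P(X=7) = 0.0193


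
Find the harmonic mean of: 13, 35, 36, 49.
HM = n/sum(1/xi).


Sum of reciprocals = 1/13 + 1/35 + 1/36 + 1/49 = 0.153680
HM = 4/0.153680 = 26.0280

HM = 26.0280


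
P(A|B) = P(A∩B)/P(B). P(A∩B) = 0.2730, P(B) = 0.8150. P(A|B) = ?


P(A|B) = 0.2730/0.8150 = 0.3350

P(A|B) = 0.3350


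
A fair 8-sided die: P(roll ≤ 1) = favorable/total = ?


Favorable outcomes (roll ≤ 1): 1
Total outcomes = 8
P = 1/8 = 0.1250

P = 0.1250


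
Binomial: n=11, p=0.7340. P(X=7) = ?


C(11,7) = 330
p^7 = 0.114782
(1-p)^4 = 0.005006
P = 330 * 0.114782 * 0.005006 = 0.1896

P(X=7) = 0.1896


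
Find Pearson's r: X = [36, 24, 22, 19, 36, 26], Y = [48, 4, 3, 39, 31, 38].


Mean X = 27.1667, Mean Y = 27.1667
SD X = 6.593347, SD Y = 17.449132
Cov = 51.138889
r = 51.138889/(6.593347*17.449132) = 0.4445

r = 0.4445


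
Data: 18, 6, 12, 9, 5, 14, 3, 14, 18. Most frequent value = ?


Frequencies: 3:1, 5:1, 6:1, 9:1, 12:1, 14:2, 18:2
Max frequency = 2
Mode = 14, 18

Mode = 14, 18


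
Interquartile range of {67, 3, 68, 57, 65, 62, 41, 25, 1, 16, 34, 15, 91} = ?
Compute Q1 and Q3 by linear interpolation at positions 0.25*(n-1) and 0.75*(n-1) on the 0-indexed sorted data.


Sorted: 1, 3, 15, 16, 25, 34, 41, 57, 62, 65, 67, 68, 91
Q1 (25th %ile) = 16.0000
Q3 (75th %ile) = 65.0000
IQR = 65.0000 - 16.0000 = 49.0000

IQR = 49.0000


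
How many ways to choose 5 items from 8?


C(8,5) = 8!/(5! × 3!)
= 40320/(120 × 6)
= 56

C(8,5) = 56


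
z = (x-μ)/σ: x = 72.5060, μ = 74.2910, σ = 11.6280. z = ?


z = (72.5060 - 74.2910)/11.6280
= -1.7850/11.6280
= -0.1535

z = -0.1535


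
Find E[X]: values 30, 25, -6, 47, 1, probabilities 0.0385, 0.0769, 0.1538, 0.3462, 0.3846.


E[X] = 30*0.0385 + 25*0.0769 - 6*0.1538 + 47*0.3462 + 1*0.3846
= 1.1550 + 1.9225 - 0.9228 + 16.2714 + 0.3846
= 18.8107

E[X] = 18.8107


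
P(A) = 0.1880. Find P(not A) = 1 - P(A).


P(not A) = 1 - 0.1880 = 0.8120

P(not A) = 0.8120


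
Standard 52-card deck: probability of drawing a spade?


13 spades in 52 cards
P = 13/52 = 0.2500

P = 0.2500


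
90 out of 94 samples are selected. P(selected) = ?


P = 90/94 = 0.9574

P = 0.9574


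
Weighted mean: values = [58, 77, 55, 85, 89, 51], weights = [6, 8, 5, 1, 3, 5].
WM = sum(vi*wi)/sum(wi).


Numerator = 58*6 + 77*8 + 55*5 + 85*1 + 89*3 + 51*5 = 1846
Denominator = 6 + 8 + 5 + 1 + 3 + 5 = 28
WM = 1846/28 = 65.9286

WM = 65.9286


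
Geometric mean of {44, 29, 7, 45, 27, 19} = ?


Product = 44 × 29 × 7 × 45 × 27 × 19 = 206195220
GM = 206195220^(1/6) = 24.3060

GM = 24.3060


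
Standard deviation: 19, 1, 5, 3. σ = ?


Mean = 7.0000
Variance = 50.0000
SD = sqrt(50.0000) = 7.0711

SD = 7.0711


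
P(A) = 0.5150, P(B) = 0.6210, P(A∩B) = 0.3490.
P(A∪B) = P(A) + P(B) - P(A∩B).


P(A∪B) = 0.5150 + 0.6210 - 0.3490
= 1.1360 - 0.3490
= 0.7870

P(A∪B) = 0.7870


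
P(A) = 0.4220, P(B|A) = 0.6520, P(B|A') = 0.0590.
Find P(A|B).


P(B) = P(B|A)*P(A) + P(B|A')*P(A')
= 0.6520*0.4220 + 0.0590*0.5780
= 0.275144 + 0.034102 = 0.309246
P(A|B) = 0.275144/0.309246 = 0.8897

P(A|B) = 0.8897


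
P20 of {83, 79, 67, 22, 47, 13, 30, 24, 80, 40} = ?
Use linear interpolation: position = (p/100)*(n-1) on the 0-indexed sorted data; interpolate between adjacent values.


Sorted: 13, 22, 24, 30, 40, 47, 67, 79, 80, 83
n = 10
Index = 20/100 * 9 = 1.8000
Lower = data[1] = 22, Upper = data[2] = 24
P20 = 22 + 0.8000*(2) = 23.6000

P20 = 23.6000


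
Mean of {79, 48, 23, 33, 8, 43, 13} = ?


Sum = 79 + 48 + 23 + 33 + 8 + 43 + 13 = 247
n = 7
Mean = 247/7 = 35.2857

Mean = 35.2857


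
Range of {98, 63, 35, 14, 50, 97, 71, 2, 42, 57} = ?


Max = 98, Min = 2
Range = 98 - 2 = 96

Range = 96


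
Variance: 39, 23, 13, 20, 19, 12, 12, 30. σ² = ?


Mean = 21.0000
Squared deviations: 324.0000, 4.0000, 64.0000, 1.0000, 4.0000, 81.0000, 81.0000, 81.0000
Sum = 640.0000
Variance = 640.0000/8 = 80.0000

Variance = 80.0000


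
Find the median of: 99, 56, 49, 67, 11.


Sorted: 11, 49, 56, 67, 99
n = 5 (odd)
Middle value = 56

Median = 56


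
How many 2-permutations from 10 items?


P(10,2) = 10!/8!
= 3628800/40320
= 90

P(10,2) = 90


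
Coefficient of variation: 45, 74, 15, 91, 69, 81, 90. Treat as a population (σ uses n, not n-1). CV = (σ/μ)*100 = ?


Mean = 66.4286
SD = 25.4663
CV = (25.4663/66.4286)*100 = 38.3363%

CV = 38.3363%


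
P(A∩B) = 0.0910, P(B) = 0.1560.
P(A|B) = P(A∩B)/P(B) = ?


P(A|B) = 0.0910/0.1560 = 0.5833

P(A|B) = 0.5833


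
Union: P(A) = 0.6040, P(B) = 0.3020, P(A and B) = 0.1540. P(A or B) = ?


P(A∪B) = 0.6040 + 0.3020 - 0.1540
= 0.9060 - 0.1540
= 0.7520

P(A∪B) = 0.7520


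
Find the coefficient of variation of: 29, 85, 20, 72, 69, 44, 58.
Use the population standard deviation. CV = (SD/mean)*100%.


Mean = 53.8571
SD = 22.0611
CV = (22.0611/53.8571)*100 = 40.9623%

CV = 40.9623%


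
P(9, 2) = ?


P(9,2) = 9!/7!
= 362880/5040
= 72

P(9,2) = 72


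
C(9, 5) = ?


C(9,5) = 9!/(5! × 4!)
= 362880/(120 × 24)
= 126

C(9,5) = 126


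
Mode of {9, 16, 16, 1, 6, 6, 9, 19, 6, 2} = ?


Frequencies: 1:1, 2:1, 6:3, 9:2, 16:2, 19:1
Max frequency = 3
Mode = 6

Mode = 6


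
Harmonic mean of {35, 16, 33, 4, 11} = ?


Sum of reciprocals = 1/35 + 1/16 + 1/33 + 1/4 + 1/11 = 0.462284
HM = 5/0.462284 = 10.8159

HM = 10.8159


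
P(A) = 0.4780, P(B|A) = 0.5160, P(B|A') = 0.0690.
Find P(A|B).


P(B) = P(B|A)*P(A) + P(B|A')*P(A')
= 0.5160*0.4780 + 0.0690*0.5220
= 0.246648 + 0.036018 = 0.282666
P(A|B) = 0.246648/0.282666 = 0.8726

P(A|B) = 0.8726


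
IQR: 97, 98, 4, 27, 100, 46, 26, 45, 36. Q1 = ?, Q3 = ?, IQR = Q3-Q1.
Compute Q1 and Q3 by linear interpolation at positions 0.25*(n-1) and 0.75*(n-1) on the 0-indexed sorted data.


Sorted: 4, 26, 27, 36, 45, 46, 97, 98, 100
Q1 (25th %ile) = 27.0000
Q3 (75th %ile) = 97.0000
IQR = 97.0000 - 27.0000 = 70.0000

IQR = 70.0000


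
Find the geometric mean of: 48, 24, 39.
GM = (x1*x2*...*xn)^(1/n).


Product = 48 × 24 × 39 = 44928
GM = 44928^(1/3) = 35.5500

GM = 35.5500


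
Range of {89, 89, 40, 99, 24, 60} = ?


Max = 99, Min = 24
Range = 99 - 24 = 75

Range = 75


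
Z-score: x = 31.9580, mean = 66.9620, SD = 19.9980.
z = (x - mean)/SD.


z = (31.9580 - 66.9620)/19.9980
= -35.0040/19.9980
= -1.7504

z = -1.7504


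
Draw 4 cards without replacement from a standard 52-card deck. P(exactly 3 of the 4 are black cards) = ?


Hypergeometric: P(X=3) = C(26,3)·C(26,1) / C(52,4)
= 2600 × 26 / 270725
= 67600/270725 = 0.2497

P = 0.2497


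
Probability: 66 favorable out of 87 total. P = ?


P = 66/87 = 0.7586

P = 0.7586


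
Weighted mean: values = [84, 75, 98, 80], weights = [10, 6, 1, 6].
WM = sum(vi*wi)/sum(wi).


Numerator = 84*10 + 75*6 + 98*1 + 80*6 = 1868
Denominator = 10 + 6 + 1 + 6 = 23
WM = 1868/23 = 81.2174

WM = 81.2174


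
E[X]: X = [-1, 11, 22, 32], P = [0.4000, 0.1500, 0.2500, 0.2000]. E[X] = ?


E[X] = -1*0.4000 + 11*0.1500 + 22*0.2500 + 32*0.2000
= -0.4000 + 1.6500 + 5.5000 + 6.4000
= 13.1500

E[X] = 13.1500


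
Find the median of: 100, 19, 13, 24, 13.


Sorted: 13, 13, 19, 24, 100
n = 5 (odd)
Middle value = 19

Median = 19


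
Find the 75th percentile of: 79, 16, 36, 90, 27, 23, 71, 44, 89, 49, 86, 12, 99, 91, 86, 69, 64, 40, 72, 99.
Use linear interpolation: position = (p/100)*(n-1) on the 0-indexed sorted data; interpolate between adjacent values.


Sorted: 12, 16, 23, 27, 36, 40, 44, 49, 64, 69, 71, 72, 79, 86, 86, 89, 90, 91, 99, 99
n = 20
Index = 75/100 * 19 = 14.2500
Lower = data[14] = 86, Upper = data[15] = 89
P75 = 86 + 0.2500*(3) = 86.7500

P75 = 86.7500


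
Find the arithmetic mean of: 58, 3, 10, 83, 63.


Sum = 58 + 3 + 10 + 83 + 63 = 217
n = 5
Mean = 217/5 = 43.4000

Mean = 43.4000


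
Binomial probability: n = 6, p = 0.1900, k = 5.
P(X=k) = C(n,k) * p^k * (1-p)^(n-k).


C(6,5) = 6
p^5 = 0.000248
(1-p)^1 = 0.810000
P = 6 * 0.000248 * 0.810000 = 0.0012

P(X=5) = 0.0012


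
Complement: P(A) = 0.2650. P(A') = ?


P(not A) = 1 - 0.2650 = 0.7350

P(not A) = 0.7350


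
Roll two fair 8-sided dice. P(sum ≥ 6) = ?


Total outcomes = 8×8 = 64
Favorable (sum ≥ 6): 54
P = 54/64 = 0.8438

P = 0.8438


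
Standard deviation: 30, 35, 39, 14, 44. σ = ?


Mean = 32.4000
Variance = 105.8400
SD = sqrt(105.8400) = 10.2879

SD = 10.2879


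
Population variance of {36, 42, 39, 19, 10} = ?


Mean = 29.2000
Squared deviations: 46.2400, 163.8400, 96.0400, 104.0400, 368.6400
Sum = 778.8000
Variance = 778.8000/5 = 155.7600

Variance = 155.7600


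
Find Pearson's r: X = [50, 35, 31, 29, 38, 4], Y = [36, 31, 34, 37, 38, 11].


Mean X = 31.1667, Mean Y = 31.1667
SD X = 13.897442, SD Y = 9.299044
Cov = 111.972222
r = 111.972222/(13.897442*9.299044) = 0.8664

r = 0.8664
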